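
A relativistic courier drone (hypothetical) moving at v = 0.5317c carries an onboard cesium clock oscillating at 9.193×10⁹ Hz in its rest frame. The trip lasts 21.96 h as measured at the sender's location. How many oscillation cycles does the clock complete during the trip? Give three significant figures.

N = 6.16×10¹⁴

γ = 1/√(1 − 0.5317²) = 1/√0.7173 = 1.181
The oscillator's own cycle count is N = f × τ where τ is the proper time aboard the drone. τ = Δt/γ = 21.96/1.181 = 18.60 h = 6.696×10⁴ s.
N = 9.193×10⁹ × 6.696×10⁴ = 6.155×10¹⁴.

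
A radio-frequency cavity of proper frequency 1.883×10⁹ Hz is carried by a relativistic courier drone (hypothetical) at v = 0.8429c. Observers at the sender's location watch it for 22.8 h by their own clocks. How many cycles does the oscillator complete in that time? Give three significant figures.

N = 8.32×10¹³

γ = 1/√(1 − 0.8429²) = 1/√0.2895 = 1.858
During 22.8 h of lab time, the oscillator's proper time advances by τ = Δt/γ = 22.8/1.858 = 12.27 h = 4.416×10⁴ s.
N = f × τ = 1.883×10⁹ × 4.416×10⁴ = 8.316×10¹³.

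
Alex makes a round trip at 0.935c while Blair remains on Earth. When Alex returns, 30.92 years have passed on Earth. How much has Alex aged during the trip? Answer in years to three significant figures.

τ = 11.0 years

γ = 1/√(1 − 0.935²) = 1/√0.1258 = 2.820
Alex's clock measures proper time along the trip: τ = Δt/γ = 30.92/2.820 years.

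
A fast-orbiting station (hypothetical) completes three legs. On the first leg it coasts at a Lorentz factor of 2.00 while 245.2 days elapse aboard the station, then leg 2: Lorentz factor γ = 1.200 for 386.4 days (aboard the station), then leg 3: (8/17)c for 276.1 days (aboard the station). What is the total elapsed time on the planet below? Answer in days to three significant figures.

Δt = 1270 days

Leg 1: γ = 2.00; Δt_1 = 2.000 × 245.2 = 490.4 days.
Leg 2: γ = 1.200; Δt_2 = 1.200 × 386.4 = 463.7 days.
Leg 3: γ = 1/√(1 − (8/17)²) = 17/15 ≈ 1.133; Δt_3 = 1.133 × 276.1 = 312.9 days.
Total: 490.4 + 463.7 + 312.9 days.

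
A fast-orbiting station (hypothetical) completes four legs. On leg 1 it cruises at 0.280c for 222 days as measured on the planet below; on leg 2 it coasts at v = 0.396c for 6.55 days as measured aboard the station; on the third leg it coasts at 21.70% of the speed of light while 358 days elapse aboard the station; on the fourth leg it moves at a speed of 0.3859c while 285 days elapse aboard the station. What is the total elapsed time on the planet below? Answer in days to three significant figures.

Δt = 905 days

Leg 1: 222 days is already measured on the planet below.
Leg 2: γ = 1/√(1 − 0.396²) = 1/√0.8432 = 1.089; Δt_2 = 1.089 × 6.55 = 7.133 days.
Leg 3: β = 0.2170; γ = 1/√(1 − 0.2170²) = 1/√0.9529 = 1.024; Δt_3 = 1.024 × 358 = 366.7 days.
Leg 4: γ = 1/√(1 − 0.3859²) = 1/√0.8511 = 1.084; Δt_4 = 1.084 × 285 = 308.9 days.
Total: 222.0 + 7.133 + 366.7 + 308.9 days.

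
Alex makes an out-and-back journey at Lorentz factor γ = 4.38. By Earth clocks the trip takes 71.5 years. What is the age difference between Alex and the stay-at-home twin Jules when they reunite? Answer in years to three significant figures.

γ = 4.38
Alex's elapsed proper time: τ = 71.5/4.380 = 16.32 years.
Age gap = Δt − τ = 71.5 − 16.32 years.

Δt − τ = 55.2 years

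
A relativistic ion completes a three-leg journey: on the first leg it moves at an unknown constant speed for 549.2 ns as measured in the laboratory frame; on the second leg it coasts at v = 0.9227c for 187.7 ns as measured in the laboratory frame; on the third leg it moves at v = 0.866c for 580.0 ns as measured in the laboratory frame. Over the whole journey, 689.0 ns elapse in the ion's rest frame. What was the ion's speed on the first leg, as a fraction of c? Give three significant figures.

Leg 1: speed unknown; τ_1 = 549.2/γ_1.
Leg 2: γ = 1/√(1 − 0.9227²) = 1/√0.1486 = 2.594; τ_2 = 187.7/2.594 = 72.36 ns.
Leg 3: γ = 1/√(1 − 0.866²) = 1/√0.2500 = 2.000; τ_3 = 580.0/2.000 = 290.0 ns.
Total proper time: τ_1 + 72.36 + 290.0 = 689.0, so τ_1 = 689.0 − 362.4 = 326.6 ns.
γ_1 = 549.2/326.6 = 1.682; β = √(1 − 1/γ²) = √0.6463.

β = 0.804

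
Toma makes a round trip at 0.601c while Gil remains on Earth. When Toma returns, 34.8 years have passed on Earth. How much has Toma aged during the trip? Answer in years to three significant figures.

τ = 27.8 years

γ = 1/√(1 − 0.601²) = 1/√0.6388 = 1.251
Toma's clock measures proper time along the trip: τ = Δt/γ = 34.8/1.251 years.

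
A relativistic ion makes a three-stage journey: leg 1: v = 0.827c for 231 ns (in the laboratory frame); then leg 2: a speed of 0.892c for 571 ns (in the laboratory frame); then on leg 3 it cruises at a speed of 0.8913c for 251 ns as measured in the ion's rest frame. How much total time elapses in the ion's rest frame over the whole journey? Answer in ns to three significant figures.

Leg 1: γ = 1/√(1 − 0.827²) = 1/√0.3161 = 1.779; τ_1 = 231/1.779 = 129.9 ns.
Leg 2: γ = 1/√(1 − 0.892²) = 1/√0.2043 = 2.212; τ_2 = 571/2.212 = 258.1 ns.
Leg 3: 251 ns is already measured in the ion's rest frame.
Total: 129.9 + 258.1 + 251.0 ns.

τ = 639 ns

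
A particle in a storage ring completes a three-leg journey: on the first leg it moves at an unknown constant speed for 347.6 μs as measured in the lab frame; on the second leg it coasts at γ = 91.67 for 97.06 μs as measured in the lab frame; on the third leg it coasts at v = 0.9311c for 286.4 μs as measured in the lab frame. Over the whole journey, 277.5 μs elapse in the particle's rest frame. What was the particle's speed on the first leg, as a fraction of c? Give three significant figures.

Leg 1: speed unknown; τ_1 = 347.6/γ_1.
Leg 2: γ = 91.67; τ_2 = 97.06/91.67 = 1.059 μs.
Leg 3: γ = 1/√(1 − 0.9311²) = 1/√0.1331 = 2.741; τ_3 = 286.4/2.741 = 104.5 μs.
Total proper time: τ_1 + 1.059 + 104.5 = 277.5, so τ_1 = 277.5 − 105.5 = 172.0 μs.
γ_1 = 347.6/172.0 = 2.021; β = √(1 − 1/γ²) = √0.7552.

β = 0.869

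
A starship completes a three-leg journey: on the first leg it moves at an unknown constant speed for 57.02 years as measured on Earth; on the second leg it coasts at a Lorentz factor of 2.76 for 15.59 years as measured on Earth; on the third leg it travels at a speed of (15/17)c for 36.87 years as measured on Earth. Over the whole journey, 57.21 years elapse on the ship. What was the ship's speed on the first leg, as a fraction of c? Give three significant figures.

β = 0.800

Leg 1: speed unknown; τ_1 = 57.02/γ_1.
Leg 2: γ = 2.76; τ_2 = 15.59/2.760 = 5.649 years.
Leg 3: γ = 1/√(1 − (15/17)²) = 17/8 = 2.125; τ_3 = 36.87/2.125 = 17.35 years.
Total proper time: τ_1 + 5.649 + 17.35 = 57.21, so τ_1 = 57.21 − 23.00 = 34.21 years.
γ_1 = 57.02/34.21 = 1.667; β = √(1 − 1/γ²) = √0.6400.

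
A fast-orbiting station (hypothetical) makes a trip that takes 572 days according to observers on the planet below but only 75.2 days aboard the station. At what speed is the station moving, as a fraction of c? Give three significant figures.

The proper time is measured aboard the station (both events occur at the station's location); Δt is measured on the planet below. γ = Δt/τ = 572/75.2 = 7.606.
β = √(1 − 1/γ²) = √(1 − 0.01728) = √0.9827

v = 0.991c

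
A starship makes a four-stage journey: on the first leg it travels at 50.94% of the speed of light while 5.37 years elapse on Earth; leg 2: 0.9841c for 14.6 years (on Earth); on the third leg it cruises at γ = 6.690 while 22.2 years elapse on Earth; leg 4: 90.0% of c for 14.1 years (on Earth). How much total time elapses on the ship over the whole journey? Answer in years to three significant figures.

τ = 16.7 years

Leg 1: β = 0.5094; γ = 1/√(1 − 0.5094²) = 1/√0.7405 = 1.162; τ_1 = 5.37/1.162 = 4.621 years.
Leg 2: γ = 1/√(1 − 0.9841²) = 1/√0.03155 = 5.630; τ_2 = 14.6/5.630 = 2.593 years.
Leg 3: γ = 6.690; τ_3 = 22.2/6.690 = 3.318 years.
Leg 4: β = 0.900; γ = 1/√(1 − 0.900²) = 1/√0.1900 = 2.294; τ_4 = 14.1/2.294 = 6.146 years.
Total: 4.621 + 2.593 + 3.318 + 6.146 years.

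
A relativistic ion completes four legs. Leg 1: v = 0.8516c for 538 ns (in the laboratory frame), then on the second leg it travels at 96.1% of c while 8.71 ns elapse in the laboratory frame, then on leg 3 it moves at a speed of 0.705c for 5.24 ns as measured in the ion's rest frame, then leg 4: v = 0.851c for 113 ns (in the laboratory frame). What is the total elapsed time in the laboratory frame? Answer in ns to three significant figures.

Leg 1: 538 ns is already measured in the laboratory frame.
Leg 2: 8.71 ns is already measured in the laboratory frame.
Leg 3: γ = 1/√(1 − 0.705²) = 1/√0.5030 = 1.410; Δt_3 = 1.410 × 5.24 = 7.389 ns.
Leg 4: 113 ns is already measured in the laboratory frame.
Total: 538.0 + 8.710 + 7.389 + 113.0 ns.

Δt = 667 ns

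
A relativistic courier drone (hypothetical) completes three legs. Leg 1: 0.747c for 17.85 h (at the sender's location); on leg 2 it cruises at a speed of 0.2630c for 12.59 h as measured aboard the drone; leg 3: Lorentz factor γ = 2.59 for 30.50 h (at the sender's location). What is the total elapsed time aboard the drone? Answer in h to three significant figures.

τ = 36.2 h

Leg 1: γ = 1/√(1 − 0.747²) = 1/√0.4420 = 1.504; τ_1 = 17.85/1.504 = 11.87 h.
Leg 2: 12.59 h is already measured aboard the drone.
Leg 3: γ = 2.59; τ_3 = 30.50/2.590 = 11.78 h.
Total: 11.87 + 12.59 + 11.78 h.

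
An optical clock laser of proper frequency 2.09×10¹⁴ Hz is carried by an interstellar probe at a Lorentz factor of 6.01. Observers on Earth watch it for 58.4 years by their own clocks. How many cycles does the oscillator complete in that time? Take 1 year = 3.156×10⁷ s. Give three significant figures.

γ = 6.01
During 58.4 years of lab time, the oscillator's proper time advances by τ = Δt/γ = 58.4/6.010 = 9.717 years = 3.067×10⁸ s.
N = f × τ = 2.09×10¹⁴ × 3.067×10⁸ = 6.409×10²².

N = 6.41×10²²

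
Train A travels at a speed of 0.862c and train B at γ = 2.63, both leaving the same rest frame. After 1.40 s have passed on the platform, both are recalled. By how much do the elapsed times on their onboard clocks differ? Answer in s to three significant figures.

|τ_A − τ_B| = 0.177 s

A: γ = 1/√(1 − 0.862²) = 1/√0.2570 = 1.973; τ_A = 1.40/1.973 = 0.7097 s.
B: γ = 2.63; τ_B = 1.40/2.630 = 0.5323 s.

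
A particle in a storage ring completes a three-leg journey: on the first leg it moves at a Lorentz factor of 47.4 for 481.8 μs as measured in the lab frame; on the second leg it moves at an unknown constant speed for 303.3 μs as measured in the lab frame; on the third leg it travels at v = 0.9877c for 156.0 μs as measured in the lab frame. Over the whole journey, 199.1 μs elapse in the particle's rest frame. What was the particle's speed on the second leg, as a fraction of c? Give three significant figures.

Leg 1: γ = 47.4; τ_1 = 481.8/47.40 = 10.16 μs.
Leg 2: speed unknown; τ_2 = 303.3/γ_2.
Leg 3: γ = 1/√(1 − 0.9877²) = 1/√0.02445 = 6.395; τ_3 = 156.0/6.395 = 24.39 μs.
Total proper time: 10.16 + τ_2 + 24.39 = 199.1, so τ_2 = 199.1 − 34.56 = 164.5 μs.
γ_2 = 303.3/164.5 = 1.843; β = √(1 − 1/γ²) = √0.7057.

β = 0.840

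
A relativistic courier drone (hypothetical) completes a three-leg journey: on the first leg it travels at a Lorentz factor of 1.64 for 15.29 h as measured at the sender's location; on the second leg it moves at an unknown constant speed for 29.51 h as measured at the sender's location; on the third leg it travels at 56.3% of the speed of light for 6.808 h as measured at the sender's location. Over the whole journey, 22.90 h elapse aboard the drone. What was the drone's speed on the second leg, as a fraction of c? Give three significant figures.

β = 0.963

Leg 1: γ = 1.64; τ_1 = 15.29/1.640 = 9.323 h.
Leg 2: speed unknown; τ_2 = 29.51/γ_2.
Leg 3: β = 0.563; γ = 1/√(1 − 0.563²) = 1/√0.6830 = 1.210; τ_3 = 6.808/1.210 = 5.627 h.
Total proper time: 9.323 + τ_2 + 5.627 = 22.90, so τ_2 = 22.90 − 14.95 = 7.950 h.
γ_2 = 29.51/7.950 = 3.712; β = √(1 − 1/γ²) = √0.9274.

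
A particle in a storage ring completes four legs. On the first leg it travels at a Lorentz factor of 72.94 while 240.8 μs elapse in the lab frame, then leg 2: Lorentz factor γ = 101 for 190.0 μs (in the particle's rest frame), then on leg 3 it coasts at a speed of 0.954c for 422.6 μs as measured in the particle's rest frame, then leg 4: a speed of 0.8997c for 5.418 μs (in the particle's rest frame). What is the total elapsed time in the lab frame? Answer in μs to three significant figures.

Δt = 2.09×10⁴ μs

Leg 1: 240.8 μs is already measured in the lab frame.
Leg 2: γ = 101; Δt_2 = 101.0 × 190.0 = 1.919×10⁴ μs.
Leg 3: γ = 1/√(1 − 0.954²) = 1/√0.08988 = 3.335; Δt_3 = 3.335 × 422.6 = 1410 μs.
Leg 4: γ = 1/√(1 − 0.8997²) = 1/√0.1905 = 2.291; Δt_4 = 2.291 × 5.418 = 12.41 μs.
Total: 240.8 + 1.919×10⁴ + 1410 + 12.41 μs.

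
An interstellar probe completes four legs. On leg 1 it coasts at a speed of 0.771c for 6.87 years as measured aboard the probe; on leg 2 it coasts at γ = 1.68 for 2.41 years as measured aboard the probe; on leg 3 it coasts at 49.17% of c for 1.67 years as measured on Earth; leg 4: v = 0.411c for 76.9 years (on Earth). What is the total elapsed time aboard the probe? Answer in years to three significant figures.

Leg 1: 6.87 years is already measured aboard the probe.
Leg 2: 2.41 years is already measured aboard the probe.
Leg 3: β = 0.4917; γ = 1/√(1 − 0.4917²) = 1/√0.7582 = 1.148; τ_3 = 1.67/1.148 = 1.454 years.
Leg 4: γ = 1/√(1 − 0.411²) = 1/√0.8311 = 1.097; τ_4 = 76.9/1.097 = 70.10 years.
Total: 6.870 + 2.410 + 1.454 + 70.10 years.

τ = 80.8 years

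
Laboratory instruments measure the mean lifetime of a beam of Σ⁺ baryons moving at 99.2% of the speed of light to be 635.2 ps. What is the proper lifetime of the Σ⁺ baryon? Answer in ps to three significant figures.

β = 0.992; γ = 1/√(1 − 0.992²) = 1/√0.01594 = 7.922
The lab-frame lifetime is the dilated interval; the proper lifetime is τ₀ = Δt/γ = 635.2/7.922 ps.

τ₀ = 80.2 ps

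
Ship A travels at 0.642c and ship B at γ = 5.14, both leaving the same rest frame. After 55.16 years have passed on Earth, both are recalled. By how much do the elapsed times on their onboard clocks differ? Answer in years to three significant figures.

A: γ = 1/√(1 − 0.642²) = 1/√0.5878 = 1.304; τ_A = 55.16/1.304 = 42.29 years.
B: γ = 5.14; τ_B = 55.16/5.140 = 10.73 years.

|τ_A − τ_B| = 31.6 years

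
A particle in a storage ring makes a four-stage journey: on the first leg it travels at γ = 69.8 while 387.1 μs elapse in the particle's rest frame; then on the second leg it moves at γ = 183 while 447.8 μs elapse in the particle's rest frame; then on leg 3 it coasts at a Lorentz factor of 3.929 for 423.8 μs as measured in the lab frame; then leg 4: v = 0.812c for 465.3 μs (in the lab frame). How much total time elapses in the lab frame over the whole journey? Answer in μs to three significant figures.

Δt = 1.10×10⁵ μs

Leg 1: γ = 69.8; Δt_1 = 69.80 × 387.1 = 2.702×10⁴ μs.
Leg 2: γ = 183; Δt_2 = 183.0 × 447.8 = 8.195×10⁴ μs.
Leg 3: 423.8 μs is already measured in the lab frame.
Leg 4: 465.3 μs is already measured in the lab frame.
Total: 2.702×10⁴ + 8.195×10⁴ + 423.8 + 465.3 μs.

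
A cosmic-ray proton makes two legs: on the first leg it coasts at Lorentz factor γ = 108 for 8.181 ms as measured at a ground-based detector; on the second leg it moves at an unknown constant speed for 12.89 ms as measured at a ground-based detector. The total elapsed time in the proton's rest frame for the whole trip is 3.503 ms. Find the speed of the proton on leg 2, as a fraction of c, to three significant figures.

Leg 1: γ = 108; τ_1 = 8.181/108.0 = 0.07575 ms.
Leg 2: speed unknown; τ_2 = 12.89/γ_2.
Total proper time: 0.07575 + τ_2 = 3.503, so τ_2 = 3.503 − 0.07575 = 3.427 ms.
γ_2 = 12.89/3.427 = 3.761; β = √(1 − 1/γ²) = √0.9293.

β = 0.964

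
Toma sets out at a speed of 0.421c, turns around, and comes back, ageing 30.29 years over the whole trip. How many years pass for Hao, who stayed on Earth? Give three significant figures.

γ = 1/√(1 − 0.421²) = 1/√0.8228 = 1.102
Earth-frame duration is the dilated interval: Δt = γτ = 1.102 × 30.29 years.

Δt = 33.4 years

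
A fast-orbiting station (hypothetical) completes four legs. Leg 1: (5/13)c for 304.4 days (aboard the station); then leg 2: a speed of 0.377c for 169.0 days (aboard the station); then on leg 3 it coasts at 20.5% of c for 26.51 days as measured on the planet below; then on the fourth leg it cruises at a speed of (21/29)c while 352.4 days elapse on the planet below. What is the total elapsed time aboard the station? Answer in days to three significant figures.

τ = 742 days

Leg 1: 304.4 days is already measured aboard the station.
Leg 2: 169.0 days is already measured aboard the station.
Leg 3: β = 0.205; γ = 1/√(1 − 0.205²) = 1/√0.9580 = 1.022; τ_3 = 26.51/1.022 = 25.95 days.
Leg 4: γ = 1/√(1 − (21/29)²) = 29/20 = 1.450; τ_4 = 352.4/1.450 = 243.0 days.
Total: 304.4 + 169.0 + 25.95 + 243.0 days.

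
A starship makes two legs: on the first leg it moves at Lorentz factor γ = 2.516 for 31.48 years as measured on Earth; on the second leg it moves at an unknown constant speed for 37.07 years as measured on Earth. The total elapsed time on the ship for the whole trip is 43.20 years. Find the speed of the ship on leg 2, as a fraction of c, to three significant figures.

β = 0.561

Leg 1: γ = 2.516; τ_1 = 31.48/2.516 = 12.51 years.
Leg 2: speed unknown; τ_2 = 37.07/γ_2.
Total proper time: 12.51 + τ_2 = 43.20, so τ_2 = 43.20 − 12.51 = 30.69 years.
γ_2 = 37.07/30.69 = 1.208; β = √(1 − 1/γ²) = √0.3147.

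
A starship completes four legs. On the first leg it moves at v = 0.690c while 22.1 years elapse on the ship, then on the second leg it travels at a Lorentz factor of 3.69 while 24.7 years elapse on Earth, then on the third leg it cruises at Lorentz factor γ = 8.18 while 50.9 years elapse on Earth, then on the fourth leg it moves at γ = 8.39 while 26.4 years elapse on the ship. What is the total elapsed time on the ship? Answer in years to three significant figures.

τ = 61.4 years

Leg 1: 22.1 years is already measured on the ship.
Leg 2: γ = 3.69; τ_2 = 24.7/3.690 = 6.694 years.
Leg 3: γ = 8.18; τ_3 = 50.9/8.180 = 6.222 years.
Leg 4: 26.4 years is already measured on the ship.
Total: 22.10 + 6.694 + 6.222 + 26.40 years.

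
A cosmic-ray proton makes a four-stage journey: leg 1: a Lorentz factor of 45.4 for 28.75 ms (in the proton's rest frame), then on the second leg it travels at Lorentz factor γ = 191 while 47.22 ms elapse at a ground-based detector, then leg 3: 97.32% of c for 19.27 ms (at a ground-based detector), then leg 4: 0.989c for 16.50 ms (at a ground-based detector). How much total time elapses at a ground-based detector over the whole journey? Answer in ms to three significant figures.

Leg 1: γ = 45.4; Δt_1 = 45.40 × 28.75 = 1305 ms.
Leg 2: 47.22 ms is already measured at a ground-based detector.
Leg 3: 19.27 ms is already measured at a ground-based detector.
Leg 4: 16.50 ms is already measured at a ground-based detector.
Total: 1305 + 47.22 + 19.27 + 16.50 ms.

Δt = 1390 ms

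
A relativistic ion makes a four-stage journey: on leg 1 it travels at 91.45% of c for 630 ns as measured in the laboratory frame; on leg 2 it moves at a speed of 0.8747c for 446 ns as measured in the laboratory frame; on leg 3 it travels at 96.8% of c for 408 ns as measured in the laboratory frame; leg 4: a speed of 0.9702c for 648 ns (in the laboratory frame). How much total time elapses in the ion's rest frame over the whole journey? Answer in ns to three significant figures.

τ = 730 ns

Leg 1: β = 0.9145; γ = 1/√(1 − 0.9145²) = 1/√0.1637 = 2.472; τ_1 = 630/2.472 = 254.9 ns.
Leg 2: γ = 1/√(1 − 0.8747²) = 1/√0.2349 = 2.063; τ_2 = 446/2.063 = 216.2 ns.
Leg 3: β = 0.968; γ = 1/√(1 − 0.968²) = 1/√0.06298 = 3.985; τ_3 = 408/3.985 = 102.4 ns.
Leg 4: γ = 1/√(1 − 0.9702²) = 1/√0.05871 = 4.127; τ_4 = 648/4.127 = 157.0 ns.
Total: 254.9 + 216.2 + 102.4 + 157.0 ns.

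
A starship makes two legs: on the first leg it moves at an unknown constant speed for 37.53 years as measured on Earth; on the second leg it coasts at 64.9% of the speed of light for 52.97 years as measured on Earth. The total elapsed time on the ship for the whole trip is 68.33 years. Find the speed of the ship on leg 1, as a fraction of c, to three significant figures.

β = 0.665

Leg 1: speed unknown; τ_1 = 37.53/γ_1.
Leg 2: β = 0.649; γ = 1/√(1 − 0.649²) = 1/√0.5788 = 1.314; τ_2 = 52.97/1.314 = 40.30 years.
Total proper time: τ_1 + 40.30 = 68.33, so τ_1 = 68.33 − 40.30 = 28.03 years.
γ_1 = 37.53/28.03 = 1.339; β = √(1 − 1/γ²) = √0.4421.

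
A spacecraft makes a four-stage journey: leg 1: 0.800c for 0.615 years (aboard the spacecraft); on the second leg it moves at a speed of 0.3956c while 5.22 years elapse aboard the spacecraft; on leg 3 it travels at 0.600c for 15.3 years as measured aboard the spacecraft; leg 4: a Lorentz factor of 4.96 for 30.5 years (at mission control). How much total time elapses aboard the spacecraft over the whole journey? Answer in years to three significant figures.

Leg 1: 0.615 years is already measured aboard the spacecraft.
Leg 2: 5.22 years is already measured aboard the spacecraft.
Leg 3: 15.3 years is already measured aboard the spacecraft.
Leg 4: γ = 4.96; τ_4 = 30.5/4.960 = 6.149 years.
Total: 0.6150 + 5.220 + 15.30 + 6.149 years.

τ = 27.3 years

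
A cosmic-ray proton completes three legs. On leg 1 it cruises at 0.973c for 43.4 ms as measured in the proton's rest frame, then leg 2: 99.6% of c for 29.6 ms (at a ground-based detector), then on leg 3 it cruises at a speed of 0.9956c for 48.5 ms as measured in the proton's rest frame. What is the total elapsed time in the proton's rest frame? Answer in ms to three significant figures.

Leg 1: 43.4 ms is already measured in the proton's rest frame.
Leg 2: β = 0.996; γ = 1/√(1 − 0.996²) = 1/√0.007984 = 11.19; τ_2 = 29.6/11.19 = 2.645 ms.
Leg 3: 48.5 ms is already measured in the proton's rest frame.
Total: 43.40 + 2.645 + 48.50 ms.

τ = 94.5 ms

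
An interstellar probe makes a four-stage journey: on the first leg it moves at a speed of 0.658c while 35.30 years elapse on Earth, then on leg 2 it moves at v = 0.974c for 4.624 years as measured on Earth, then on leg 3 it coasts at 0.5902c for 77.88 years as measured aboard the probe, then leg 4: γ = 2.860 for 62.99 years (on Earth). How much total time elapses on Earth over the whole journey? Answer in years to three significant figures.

Leg 1: 35.30 years is already measured on Earth.
Leg 2: 4.624 years is already measured on Earth.
Leg 3: γ = 1/√(1 − 0.5902²) = 1/√0.6517 = 1.239; Δt_3 = 1.239 × 77.88 = 96.47 years.
Leg 4: 62.99 years is already measured on Earth.
Total: 35.30 + 4.624 + 96.47 + 62.99 years.

Δt = 199 years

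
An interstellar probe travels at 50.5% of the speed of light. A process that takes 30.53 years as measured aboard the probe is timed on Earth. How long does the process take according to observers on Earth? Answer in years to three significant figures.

Δt = 35.4 years

β = 0.505; γ = 1/√(1 − 0.505²) = 1/√0.7450 = 1.159
The interval measured aboard the probe is the proper time (both events occur at the same place in that frame); the lab-frame interval is Δt = γτ = 1.159 × 30.53 years.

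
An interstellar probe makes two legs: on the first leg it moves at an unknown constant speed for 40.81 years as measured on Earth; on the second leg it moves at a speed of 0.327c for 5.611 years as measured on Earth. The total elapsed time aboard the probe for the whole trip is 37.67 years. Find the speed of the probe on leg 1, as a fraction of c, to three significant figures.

β = 0.609

Leg 1: speed unknown; τ_1 = 40.81/γ_1.
Leg 2: γ = 1/√(1 − 0.327²) = 1/√0.8931 = 1.058; τ_2 = 5.611/1.058 = 5.303 years.
Total proper time: τ_1 + 5.303 = 37.67, so τ_1 = 37.67 − 5.303 = 32.37 years.
γ_1 = 40.81/32.37 = 1.261; β = √(1 − 1/γ²) = √0.3710.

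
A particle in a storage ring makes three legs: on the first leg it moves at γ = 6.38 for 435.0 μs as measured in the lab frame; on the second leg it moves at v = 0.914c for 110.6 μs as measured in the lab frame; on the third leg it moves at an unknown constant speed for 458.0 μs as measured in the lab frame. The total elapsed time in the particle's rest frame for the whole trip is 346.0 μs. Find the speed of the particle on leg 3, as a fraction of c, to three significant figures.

β = 0.861

Leg 1: γ = 6.38; τ_1 = 435.0/6.380 = 68.18 μs.
Leg 2: γ = 1/√(1 − 0.914²) = 1/√0.1646 = 2.465; τ_2 = 110.6/2.465 = 44.87 μs.
Leg 3: speed unknown; τ_3 = 458.0/γ_3.
Total proper time: 68.18 + 44.87 + τ_3 = 346.0, so τ_3 = 346.0 − 113.1 = 232.9 μs.
γ_3 = 458.0/232.9 = 1.966; β = √(1 − 1/γ²) = √0.7413.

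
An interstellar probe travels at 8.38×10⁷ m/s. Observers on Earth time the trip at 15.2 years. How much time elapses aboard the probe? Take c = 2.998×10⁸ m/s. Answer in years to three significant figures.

τ = 14.6 years

β = 8.38×10⁷/2.998×10⁸ = 0.2795; γ = 1/√(1 − 0.2795²) = 1.042
The interval measured on Earth is the dilated one; the clock aboard the probe measures the proper time τ = Δt/γ = 15.2/1.042 years.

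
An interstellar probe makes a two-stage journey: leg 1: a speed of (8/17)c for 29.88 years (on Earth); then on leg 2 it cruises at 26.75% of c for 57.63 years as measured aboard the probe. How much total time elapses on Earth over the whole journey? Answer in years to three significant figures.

Δt = 89.7 years

Leg 1: 29.88 years is already measured on Earth.
Leg 2: β = 0.2675; γ = 1/√(1 − 0.2675²) = 1/√0.9284 = 1.038; Δt_2 = 1.038 × 57.63 = 59.81 years.
Total: 29.88 + 59.81 years.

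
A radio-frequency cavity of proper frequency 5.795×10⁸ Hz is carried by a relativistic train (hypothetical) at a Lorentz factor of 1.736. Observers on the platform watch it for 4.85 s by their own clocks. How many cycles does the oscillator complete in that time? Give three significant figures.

N = 1.62×10⁹

γ = 1.736
During 4.85 s of lab time, the oscillator's proper time advances by τ = Δt/γ = 4.85/1.736 = 2.794 s = 2.794×10⁰ s.
N = f × τ = 5.795×10⁸ × 2.794×10⁰ = 1.619×10⁹.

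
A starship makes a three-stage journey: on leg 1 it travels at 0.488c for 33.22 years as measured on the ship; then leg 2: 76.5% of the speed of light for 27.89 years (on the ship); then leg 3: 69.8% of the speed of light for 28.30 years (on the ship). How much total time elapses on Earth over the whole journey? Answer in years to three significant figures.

Leg 1: γ = 1/√(1 − 0.488²) = 1/√0.7619 = 1.146; Δt_1 = 1.146 × 33.22 = 38.06 years.
Leg 2: β = 0.765; γ = 1/√(1 − 0.765²) = 1/√0.4148 = 1.553; Δt_2 = 1.553 × 27.89 = 43.31 years.
Leg 3: β = 0.698; γ = 1/√(1 − 0.698²) = 1/√0.5128 = 1.396; Δt_3 = 1.396 × 28.30 = 39.52 years.
Total: 38.06 + 43.31 + 39.52 years.

Δt = 121 years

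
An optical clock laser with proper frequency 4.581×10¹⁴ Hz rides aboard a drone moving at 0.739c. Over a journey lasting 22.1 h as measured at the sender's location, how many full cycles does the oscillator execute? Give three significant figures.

N = 2.46×10¹⁹

γ = 1/√(1 − 0.739²) = 1/√0.4539 = 1.484
The oscillator's own cycle count is N = f × τ where τ is the proper time aboard the drone. τ = Δt/γ = 22.1/1.484 = 14.89 h = 5.360×10⁴ s.
N = 4.581×10¹⁴ × 5.360×10⁴ = 2.455×10¹⁹.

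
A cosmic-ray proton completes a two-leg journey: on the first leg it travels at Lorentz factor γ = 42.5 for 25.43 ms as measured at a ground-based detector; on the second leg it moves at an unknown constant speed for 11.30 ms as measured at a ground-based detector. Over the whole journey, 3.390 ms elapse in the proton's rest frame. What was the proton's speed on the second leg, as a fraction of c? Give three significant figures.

β = 0.969

Leg 1: γ = 42.5; τ_1 = 25.43/42.50 = 0.5984 ms.
Leg 2: speed unknown; τ_2 = 11.30/γ_2.
Total proper time: 0.5984 + τ_2 = 3.390, so τ_2 = 3.390 − 0.5984 = 2.792 ms.
γ_2 = 11.30/2.792 = 4.048; β = √(1 − 1/γ²) = √0.9390.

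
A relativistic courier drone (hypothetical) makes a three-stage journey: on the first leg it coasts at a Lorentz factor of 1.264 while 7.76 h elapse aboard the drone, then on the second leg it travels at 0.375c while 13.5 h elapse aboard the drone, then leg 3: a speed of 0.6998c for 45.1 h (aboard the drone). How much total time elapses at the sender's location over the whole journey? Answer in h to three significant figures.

Leg 1: γ = 1.264; Δt_1 = 1.264 × 7.76 = 9.809 h.
Leg 2: γ = 1/√(1 − 0.375²) = 1/√0.8594 = 1.079; Δt_2 = 1.079 × 13.5 = 14.56 h.
Leg 3: γ = 1/√(1 − 0.6998²) = 1/√0.5103 = 1.400; Δt_3 = 1.400 × 45.1 = 63.14 h.
Total: 9.809 + 14.56 + 63.14 h.

Δt = 87.5 h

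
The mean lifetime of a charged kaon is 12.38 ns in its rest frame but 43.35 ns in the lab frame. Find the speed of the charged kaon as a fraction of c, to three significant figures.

β = 0.958

γ = Δt/τ₀ = 43.35/12.38 = 3.502
β = √(1 − 1/γ²) = √(1 − 0.08156) = √0.9184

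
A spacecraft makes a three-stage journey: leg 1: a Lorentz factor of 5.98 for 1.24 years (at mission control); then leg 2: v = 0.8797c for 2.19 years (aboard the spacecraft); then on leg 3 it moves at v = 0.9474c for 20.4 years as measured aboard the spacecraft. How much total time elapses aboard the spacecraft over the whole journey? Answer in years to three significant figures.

τ = 22.8 years

Leg 1: γ = 5.98; τ_1 = 1.24/5.980 = 0.2074 years.
Leg 2: 2.19 years is already measured aboard the spacecraft.
Leg 3: 20.4 years is already measured aboard the spacecraft.
Total: 0.2074 + 2.190 + 20.40 years.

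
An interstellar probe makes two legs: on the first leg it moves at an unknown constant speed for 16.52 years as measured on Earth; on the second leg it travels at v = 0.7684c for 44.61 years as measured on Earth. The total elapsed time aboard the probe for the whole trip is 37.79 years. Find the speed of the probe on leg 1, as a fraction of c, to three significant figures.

Leg 1: speed unknown; τ_1 = 16.52/γ_1.
Leg 2: γ = 1/√(1 − 0.7684²) = 1/√0.4096 = 1.563; τ_2 = 44.61/1.563 = 28.55 years.
Total proper time: τ_1 + 28.55 = 37.79, so τ_1 = 37.79 − 28.55 = 9.241 years.
γ_1 = 16.52/9.241 = 1.788; β = √(1 − 1/γ²) = √0.6871.

β = 0.829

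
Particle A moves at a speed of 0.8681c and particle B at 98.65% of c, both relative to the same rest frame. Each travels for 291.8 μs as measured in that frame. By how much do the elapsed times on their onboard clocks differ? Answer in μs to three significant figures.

A: γ = 1/√(1 − 0.8681²) = 1/√0.2464 = 2.015; τ_A = 291.8/2.015 = 144.8 μs.
B: β = 0.9865; γ = 1/√(1 − 0.9865²) = 1/√0.02682 = 6.106; τ_B = 291.8/6.106 = 47.79 μs.

|τ_A − τ_B| = 97.1 μs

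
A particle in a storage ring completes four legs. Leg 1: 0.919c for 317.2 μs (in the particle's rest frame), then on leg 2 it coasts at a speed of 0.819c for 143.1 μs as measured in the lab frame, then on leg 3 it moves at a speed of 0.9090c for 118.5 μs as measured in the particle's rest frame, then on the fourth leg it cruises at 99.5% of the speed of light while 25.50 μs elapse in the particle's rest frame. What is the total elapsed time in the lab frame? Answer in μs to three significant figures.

Leg 1: γ = 1/√(1 − 0.919²) = 1/√0.1554 = 2.536; Δt_1 = 2.536 × 317.2 = 804.6 μs.
Leg 2: 143.1 μs is already measured in the lab frame.
Leg 3: γ = 1/√(1 − 0.9090²) = 1/√0.1737 = 2.399; Δt_3 = 2.399 × 118.5 = 284.3 μs.
Leg 4: β = 0.995; γ = 1/√(1 − 0.995²) = 1/√0.009975 = 10.01; Δt_4 = 10.01 × 25.50 = 255.3 μs.
Total: 804.6 + 143.1 + 284.3 + 255.3 μs.

Δt = 1490 μs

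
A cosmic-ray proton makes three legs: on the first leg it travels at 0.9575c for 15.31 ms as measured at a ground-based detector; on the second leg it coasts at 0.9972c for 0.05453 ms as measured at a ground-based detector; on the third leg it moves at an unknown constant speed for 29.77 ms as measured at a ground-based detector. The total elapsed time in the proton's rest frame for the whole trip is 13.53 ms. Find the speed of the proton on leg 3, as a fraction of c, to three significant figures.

Leg 1: γ = 1/√(1 − 0.9575²) = 1/√0.08319 = 3.467; τ_1 = 15.31/3.467 = 4.416 ms.
Leg 2: γ = 1/√(1 − 0.9972²) = 1/√0.005592 = 13.37; τ_2 = 0.05453/13.37 = 0.004078 ms.
Leg 3: speed unknown; τ_3 = 29.77/γ_3.
Total proper time: 4.416 + 0.004078 + τ_3 = 13.53, so τ_3 = 13.53 − 4.420 = 9.110 ms.
γ_3 = 29.77/9.110 = 3.268; β = √(1 − 1/γ²) = √0.9064.

β = 0.952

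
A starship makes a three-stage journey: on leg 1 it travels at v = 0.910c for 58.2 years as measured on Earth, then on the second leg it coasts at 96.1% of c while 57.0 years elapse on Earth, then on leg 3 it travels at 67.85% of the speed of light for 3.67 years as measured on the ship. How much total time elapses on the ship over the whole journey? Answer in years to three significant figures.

Leg 1: γ = 1/√(1 − 0.910²) = 1/√0.1719 = 2.412; τ_1 = 58.2/2.412 = 24.13 years.
Leg 2: β = 0.961; γ = 1/√(1 − 0.961²) = 1/√0.07648 = 3.616; τ_2 = 57.0/3.616 = 15.76 years.
Leg 3: 3.67 years is already measured on the ship.
Total: 24.13 + 15.76 + 3.670 years.

τ = 43.6 years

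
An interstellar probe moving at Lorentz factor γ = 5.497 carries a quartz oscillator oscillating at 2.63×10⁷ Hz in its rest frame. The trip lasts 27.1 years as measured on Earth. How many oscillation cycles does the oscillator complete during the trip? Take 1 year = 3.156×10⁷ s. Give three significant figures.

γ = 5.497
The oscillator's own cycle count is N = f × τ where τ is the proper time aboard the probe. τ = Δt/γ = 27.1/5.497 = 4.930 years = 1.556×10⁸ s.
N = 2.63×10⁷ × 1.556×10⁸ = 4.092×10¹⁵.

N = 4.09×10¹⁵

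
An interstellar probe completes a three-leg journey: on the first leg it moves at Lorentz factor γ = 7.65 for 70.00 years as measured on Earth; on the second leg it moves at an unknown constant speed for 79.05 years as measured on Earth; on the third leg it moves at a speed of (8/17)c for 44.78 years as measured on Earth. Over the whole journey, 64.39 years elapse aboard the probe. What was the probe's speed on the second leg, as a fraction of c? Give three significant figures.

β = 0.980

Leg 1: γ = 7.65; τ_1 = 70.00/7.650 = 9.150 years.
Leg 2: speed unknown; τ_2 = 79.05/γ_2.
Leg 3: γ = 1/√(1 − (8/17)²) = 17/15 ≈ 1.133; τ_3 = 44.78/1.133 = 39.51 years.
Total proper time: 9.150 + τ_2 + 39.51 = 64.39, so τ_2 = 64.39 − 48.66 = 15.73 years.
γ_2 = 79.05/15.73 = 5.026; β = √(1 − 1/γ²) = √0.9604.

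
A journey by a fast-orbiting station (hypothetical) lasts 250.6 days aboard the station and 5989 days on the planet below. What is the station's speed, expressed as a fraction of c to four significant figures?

The proper time is measured aboard the station (both events occur at the station's location); Δt is measured on the planet below. γ = Δt/τ = 5989/250.6 = 23.90.
β = √(1 − 1/γ²) = √(1 − 0.001751) = √0.9982

β = 0.9991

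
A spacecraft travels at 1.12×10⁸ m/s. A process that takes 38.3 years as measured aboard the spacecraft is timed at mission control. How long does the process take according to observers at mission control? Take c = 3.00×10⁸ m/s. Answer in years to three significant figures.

Δt = 41.3 years

β = 1.12×10⁸/3.00×10⁸ = 0.3733; γ = 1/√(1 − 0.3733²) = 1.078
The interval measured aboard the spacecraft is the proper time (both events occur at the same place in that frame); the lab-frame interval is Δt = γτ = 1.078 × 38.3 years.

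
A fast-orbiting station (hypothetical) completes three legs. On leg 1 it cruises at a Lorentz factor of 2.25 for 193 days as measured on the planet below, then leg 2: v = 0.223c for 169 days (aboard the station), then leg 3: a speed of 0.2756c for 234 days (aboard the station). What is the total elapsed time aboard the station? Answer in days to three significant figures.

Leg 1: γ = 2.25; τ_1 = 193/2.250 = 85.78 days.
Leg 2: 169 days is already measured aboard the station.
Leg 3: 234 days is already measured aboard the station.
Total: 85.78 + 169.0 + 234.0 days.

τ = 489 days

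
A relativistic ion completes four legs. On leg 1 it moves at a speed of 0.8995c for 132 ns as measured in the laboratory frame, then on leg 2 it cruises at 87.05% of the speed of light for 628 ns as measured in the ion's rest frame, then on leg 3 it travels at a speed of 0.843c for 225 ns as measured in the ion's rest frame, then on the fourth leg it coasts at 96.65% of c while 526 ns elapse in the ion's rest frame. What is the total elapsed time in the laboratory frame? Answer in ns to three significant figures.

Leg 1: 132 ns is already measured in the laboratory frame.
Leg 2: β = 0.8705; γ = 1/√(1 − 0.8705²) = 1/√0.2422 = 2.032; Δt_2 = 2.032 × 628 = 1276 ns.
Leg 3: γ = 1/√(1 − 0.843²) = 1/√0.2894 = 1.859; Δt_3 = 1.859 × 225 = 418.3 ns.
Leg 4: β = 0.9665; γ = 1/√(1 − 0.9665²) = 1/√0.06588 = 3.896; Δt_4 = 3.896 × 526 = 2049 ns.
Total: 132.0 + 1276 + 418.3 + 2049 ns.

Δt = 3880 ns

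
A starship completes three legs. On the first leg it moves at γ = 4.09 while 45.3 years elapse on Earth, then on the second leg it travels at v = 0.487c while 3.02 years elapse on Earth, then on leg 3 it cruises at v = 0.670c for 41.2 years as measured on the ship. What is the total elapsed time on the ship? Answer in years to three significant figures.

τ = 54.9 years

Leg 1: γ = 4.09; τ_1 = 45.3/4.090 = 11.08 years.
Leg 2: γ = 1/√(1 − 0.487²) = 1/√0.7628 = 1.145; τ_2 = 3.02/1.145 = 2.638 years.
Leg 3: 41.2 years is already measured on the ship.
Total: 11.08 + 2.638 + 41.20 years.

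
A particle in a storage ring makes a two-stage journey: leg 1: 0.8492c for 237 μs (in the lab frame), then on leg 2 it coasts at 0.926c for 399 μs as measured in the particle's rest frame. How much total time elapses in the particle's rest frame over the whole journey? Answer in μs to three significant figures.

τ = 524 μs

Leg 1: γ = 1/√(1 − 0.8492²) = 1/√0.2789 = 1.894; τ_1 = 237/1.894 = 125.2 μs.
Leg 2: 399 μs is already measured in the particle's rest frame.
Total: 125.2 + 399.0 μs.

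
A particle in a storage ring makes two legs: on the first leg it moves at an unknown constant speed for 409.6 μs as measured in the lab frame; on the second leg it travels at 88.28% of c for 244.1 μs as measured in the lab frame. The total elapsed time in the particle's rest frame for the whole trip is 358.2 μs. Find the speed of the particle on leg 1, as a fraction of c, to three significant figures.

β = 0.804

Leg 1: speed unknown; τ_1 = 409.6/γ_1.
Leg 2: β = 0.8828; γ = 1/√(1 − 0.8828²) = 1/√0.2207 = 2.129; τ_2 = 244.1/2.129 = 114.7 μs.
Total proper time: τ_1 + 114.7 = 358.2, so τ_1 = 358.2 − 114.7 = 243.5 μs.
γ_1 = 409.6/243.5 = 1.682; β = √(1 − 1/γ²) = √0.6465.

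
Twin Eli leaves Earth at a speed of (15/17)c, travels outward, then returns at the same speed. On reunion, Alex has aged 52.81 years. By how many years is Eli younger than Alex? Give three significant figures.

Δt − τ = 28.0 years

γ = 1/√(1 − (15/17)²) = 17/8 = 2.125
Eli's elapsed proper time: τ = 52.81/2.125 = 24.85 years.
Age gap = Δt − τ = 52.81 − 24.85 years.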